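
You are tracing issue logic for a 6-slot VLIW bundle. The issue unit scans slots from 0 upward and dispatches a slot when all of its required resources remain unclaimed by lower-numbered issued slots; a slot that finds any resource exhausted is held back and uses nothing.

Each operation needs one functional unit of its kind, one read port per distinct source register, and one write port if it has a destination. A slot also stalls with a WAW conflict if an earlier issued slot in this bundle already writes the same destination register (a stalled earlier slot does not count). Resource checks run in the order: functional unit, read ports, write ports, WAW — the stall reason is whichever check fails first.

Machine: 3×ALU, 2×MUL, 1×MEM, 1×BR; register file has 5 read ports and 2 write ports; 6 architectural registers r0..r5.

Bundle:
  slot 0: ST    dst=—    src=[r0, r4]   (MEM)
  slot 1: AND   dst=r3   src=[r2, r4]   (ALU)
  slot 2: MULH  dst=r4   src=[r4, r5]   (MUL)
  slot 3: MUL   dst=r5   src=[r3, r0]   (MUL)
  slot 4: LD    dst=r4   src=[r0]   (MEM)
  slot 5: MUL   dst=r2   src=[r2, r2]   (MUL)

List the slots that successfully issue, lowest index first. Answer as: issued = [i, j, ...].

issued = [0, 1, 5]

  0. MEM ⇒ go  {3A/2Mu/0Ld/1B | 3r 2w}
  1. ALU→r3 ⇒ go  {2A/2Mu/0Ld/1B | 1r 1w}
  2. MUL→r4 ⇒ no(RD_PORT)  {2A/2Mu/0Ld/1B | 1r 1w}
  3. MUL→r5 ⇒ no(RD_PORT)  {2A/2Mu/0Ld/1B | 1r 1w}
  4. MEM→r4 ⇒ no(FU)  {2A/2Mu/0Ld/1B | 1r 1w}
  5. MUL→r2 ⇒ go  {2A/1Mu/0Ld/1B | 0r 0w}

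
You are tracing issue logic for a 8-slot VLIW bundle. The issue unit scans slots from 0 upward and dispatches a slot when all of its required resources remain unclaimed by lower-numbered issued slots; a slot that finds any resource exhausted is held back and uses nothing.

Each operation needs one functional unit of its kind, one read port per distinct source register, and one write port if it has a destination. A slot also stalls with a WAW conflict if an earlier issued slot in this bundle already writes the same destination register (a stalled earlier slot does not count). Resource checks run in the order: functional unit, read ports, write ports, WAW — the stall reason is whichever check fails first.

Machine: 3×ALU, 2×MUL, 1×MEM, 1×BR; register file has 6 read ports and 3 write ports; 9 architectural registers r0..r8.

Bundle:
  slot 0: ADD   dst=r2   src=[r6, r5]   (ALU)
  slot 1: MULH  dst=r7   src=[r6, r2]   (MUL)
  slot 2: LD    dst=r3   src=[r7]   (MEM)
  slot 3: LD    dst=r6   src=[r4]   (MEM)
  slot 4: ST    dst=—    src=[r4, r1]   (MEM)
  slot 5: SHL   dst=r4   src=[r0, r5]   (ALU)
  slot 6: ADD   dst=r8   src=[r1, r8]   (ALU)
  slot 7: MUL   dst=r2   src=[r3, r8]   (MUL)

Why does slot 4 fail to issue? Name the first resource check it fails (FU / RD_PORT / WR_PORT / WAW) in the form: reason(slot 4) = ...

reason(slot 4) = FU

slot 0 (ALU): ISSUE — free A2,Mu2,Ld1,B1 rp4 wp2
slot 1 (MUL): ISSUE — free A2,Mu1,Ld1,B1 rp2 wp1
slot 2 (MEM): ISSUE — free A2,Mu1,Ld0,B1 rp1 wp0
slot 3 (MEM): stall FU — free A2,Mu1,Ld0,B1 rp1 wp0
slot 4 (MEM): stall FU — free A2,Mu1,Ld0,B1 rp1 wp0
slot 5 (ALU): stall RD_PORT — free A2,Mu1,Ld0,B1 rp1 wp0
slot 6 (ALU): stall RD_PORT — free A2,Mu1,Ld0,B1 rp1 wp0
slot 7 (MUL): stall RD_PORT — free A2,Mu1,Ld0,B1 rp1 wp0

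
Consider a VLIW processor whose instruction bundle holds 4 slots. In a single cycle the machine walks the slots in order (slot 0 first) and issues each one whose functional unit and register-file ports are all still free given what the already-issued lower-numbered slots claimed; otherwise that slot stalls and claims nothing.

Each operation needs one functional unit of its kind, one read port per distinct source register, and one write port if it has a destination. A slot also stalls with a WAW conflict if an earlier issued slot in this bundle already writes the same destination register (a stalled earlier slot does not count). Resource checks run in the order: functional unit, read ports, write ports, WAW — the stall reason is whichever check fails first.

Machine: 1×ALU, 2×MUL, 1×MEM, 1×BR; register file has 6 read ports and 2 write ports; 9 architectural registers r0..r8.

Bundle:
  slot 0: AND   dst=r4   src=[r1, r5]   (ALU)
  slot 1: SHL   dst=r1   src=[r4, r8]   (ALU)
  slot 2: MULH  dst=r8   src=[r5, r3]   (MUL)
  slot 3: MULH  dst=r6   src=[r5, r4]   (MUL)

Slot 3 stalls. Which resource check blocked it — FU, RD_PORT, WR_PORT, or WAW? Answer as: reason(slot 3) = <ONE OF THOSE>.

slot 0 (ALU): ISSUE — free A0,Mu2,Ld1,B1 rp4 wp1
slot 1 (ALU): stall FU — free A0,Mu2,Ld1,B1 rp4 wp1
slot 2 (MUL): ISSUE — free A0,Mu1,Ld1,B1 rp2 wp0
slot 3 (MUL): stall WR_PORT — free A0,Mu1,Ld1,B1 rp2 wp0

reason(slot 3) = WR_PORT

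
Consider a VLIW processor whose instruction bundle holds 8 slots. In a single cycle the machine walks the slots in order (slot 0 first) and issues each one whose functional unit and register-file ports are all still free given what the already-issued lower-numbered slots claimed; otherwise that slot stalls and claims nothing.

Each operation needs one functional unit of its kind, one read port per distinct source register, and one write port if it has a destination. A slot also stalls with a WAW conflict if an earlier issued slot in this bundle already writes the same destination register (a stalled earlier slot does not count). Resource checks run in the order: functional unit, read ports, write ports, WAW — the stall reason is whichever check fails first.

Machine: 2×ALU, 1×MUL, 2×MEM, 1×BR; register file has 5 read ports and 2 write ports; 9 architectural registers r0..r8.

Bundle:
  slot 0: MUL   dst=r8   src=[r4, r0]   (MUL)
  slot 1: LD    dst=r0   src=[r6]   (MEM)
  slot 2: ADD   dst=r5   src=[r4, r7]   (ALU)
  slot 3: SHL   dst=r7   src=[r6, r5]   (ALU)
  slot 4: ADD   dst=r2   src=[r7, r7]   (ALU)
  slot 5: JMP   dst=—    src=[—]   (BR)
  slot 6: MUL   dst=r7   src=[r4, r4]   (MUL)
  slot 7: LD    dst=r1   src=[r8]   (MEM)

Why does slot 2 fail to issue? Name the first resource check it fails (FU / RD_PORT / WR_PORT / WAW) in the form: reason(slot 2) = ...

reason(slot 2) = WR_PORT

#0 MUL src=r4,r0 dispatched  <A:2 Mu:0 Ld:2 B:1 rd:3 wr:1>
#1 MEM src=r6 dispatched  <A:2 Mu:0 Ld:1 B:1 rd:2 wr:0>
#2 ALU src=r4,r7 held:WR_PORT  <A:2 Mu:0 Ld:1 B:1 rd:2 wr:0>
#3 ALU src=r6,r5 held:WR_PORT  <A:2 Mu:0 Ld:1 B:1 rd:2 wr:0>
#4 ALU src=r7,r7 held:WR_PORT  <A:2 Mu:0 Ld:1 B:1 rd:2 wr:0>
#5 BR src=- dispatched  <A:2 Mu:0 Ld:1 B:0 rd:2 wr:0>
#6 MUL src=r4,r4 held:FU  <A:2 Mu:0 Ld:1 B:0 rd:2 wr:0>
#7 MEM src=r8 held:WR_PORT  <A:2 Mu:0 Ld:1 B:0 rd:2 wr:0>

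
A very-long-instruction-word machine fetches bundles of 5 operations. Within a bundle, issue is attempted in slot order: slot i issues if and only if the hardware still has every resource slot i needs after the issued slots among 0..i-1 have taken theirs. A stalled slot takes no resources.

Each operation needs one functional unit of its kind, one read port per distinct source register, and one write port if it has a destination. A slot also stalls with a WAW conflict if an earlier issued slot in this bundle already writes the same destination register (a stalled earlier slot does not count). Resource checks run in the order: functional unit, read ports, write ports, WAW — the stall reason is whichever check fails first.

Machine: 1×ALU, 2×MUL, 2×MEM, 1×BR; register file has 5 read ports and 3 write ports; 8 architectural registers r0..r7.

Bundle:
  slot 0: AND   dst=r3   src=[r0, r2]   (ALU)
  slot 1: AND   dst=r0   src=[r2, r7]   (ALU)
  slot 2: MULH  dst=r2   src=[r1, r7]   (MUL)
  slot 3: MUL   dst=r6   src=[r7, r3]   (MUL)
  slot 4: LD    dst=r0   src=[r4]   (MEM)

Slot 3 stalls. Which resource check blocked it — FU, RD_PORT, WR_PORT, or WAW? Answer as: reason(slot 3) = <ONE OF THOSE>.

reason(slot 3) = RD_PORT

#0 ALU src=r0,r2 dispatched  <A:0 Mu:2 Ld:2 B:1 rd:3 wr:2>
#1 ALU src=r2,r7 held:FU  <A:0 Mu:2 Ld:2 B:1 rd:3 wr:2>
#2 MUL src=r1,r7 dispatched  <A:0 Mu:1 Ld:2 B:1 rd:1 wr:1>
#3 MUL src=r7,r3 held:RD_PORT  <A:0 Mu:1 Ld:2 B:1 rd:1 wr:1>
#4 MEM src=r4 dispatched  <A:0 Mu:1 Ld:1 B:1 rd:0 wr:0>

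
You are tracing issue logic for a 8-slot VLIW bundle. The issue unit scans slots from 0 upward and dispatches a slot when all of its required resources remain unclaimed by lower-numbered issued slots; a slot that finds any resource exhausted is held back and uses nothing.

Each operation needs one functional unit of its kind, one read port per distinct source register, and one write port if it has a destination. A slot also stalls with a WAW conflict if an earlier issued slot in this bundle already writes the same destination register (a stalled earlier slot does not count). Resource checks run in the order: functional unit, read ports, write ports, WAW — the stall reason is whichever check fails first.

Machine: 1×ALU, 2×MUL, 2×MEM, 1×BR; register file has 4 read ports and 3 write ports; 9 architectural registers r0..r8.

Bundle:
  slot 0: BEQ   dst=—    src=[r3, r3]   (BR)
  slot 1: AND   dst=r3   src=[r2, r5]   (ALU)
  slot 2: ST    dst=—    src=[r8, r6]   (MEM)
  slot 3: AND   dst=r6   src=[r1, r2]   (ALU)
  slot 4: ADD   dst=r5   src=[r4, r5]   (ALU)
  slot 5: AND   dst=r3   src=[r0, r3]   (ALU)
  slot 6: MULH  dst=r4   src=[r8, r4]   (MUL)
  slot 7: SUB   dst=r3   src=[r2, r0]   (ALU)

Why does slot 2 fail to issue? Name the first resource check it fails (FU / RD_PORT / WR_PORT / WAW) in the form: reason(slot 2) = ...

reason(slot 2) = RD_PORT

slot 0 (BR): ISSUE — free A1,Mu2,Ld2,B0 rp3 wp3
slot 1 (ALU): ISSUE — free A0,Mu2,Ld2,B0 rp1 wp2
slot 2 (MEM): stall RD_PORT — free A0,Mu2,Ld2,B0 rp1 wp2
slot 3 (ALU): stall FU — free A0,Mu2,Ld2,B0 rp1 wp2
slot 4 (ALU): stall FU — free A0,Mu2,Ld2,B0 rp1 wp2
slot 5 (ALU): stall FU — free A0,Mu2,Ld2,B0 rp1 wp2
slot 6 (MUL): stall RD_PORT — free A0,Mu2,Ld2,B0 rp1 wp2
slot 7 (ALU): stall FU — free A0,Mu2,Ld2,B0 rp1 wp2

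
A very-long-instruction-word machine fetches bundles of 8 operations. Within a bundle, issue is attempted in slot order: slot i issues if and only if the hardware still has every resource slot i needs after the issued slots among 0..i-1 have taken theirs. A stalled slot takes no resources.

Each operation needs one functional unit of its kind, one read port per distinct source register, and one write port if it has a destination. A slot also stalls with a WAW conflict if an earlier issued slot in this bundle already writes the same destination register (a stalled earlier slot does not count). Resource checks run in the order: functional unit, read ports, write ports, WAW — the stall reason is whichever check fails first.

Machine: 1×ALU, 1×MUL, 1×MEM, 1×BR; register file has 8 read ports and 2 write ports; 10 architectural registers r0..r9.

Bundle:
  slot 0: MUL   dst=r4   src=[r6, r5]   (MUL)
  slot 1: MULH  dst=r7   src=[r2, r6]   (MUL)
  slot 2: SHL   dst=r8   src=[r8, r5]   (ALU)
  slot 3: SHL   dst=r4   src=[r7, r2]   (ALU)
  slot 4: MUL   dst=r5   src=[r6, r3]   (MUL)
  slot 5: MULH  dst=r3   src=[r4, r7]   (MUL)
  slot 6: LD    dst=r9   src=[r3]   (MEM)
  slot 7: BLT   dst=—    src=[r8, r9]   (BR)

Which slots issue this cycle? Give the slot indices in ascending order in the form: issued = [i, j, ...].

issued = [0, 2, 7]

(0) want 1×MUL +2rd +1wr — yes → AL1|MU0|ME1|BR1|rd6|wr1
(1) want 1×MUL +2rd +1wr — FU → AL1|MU0|ME1|BR1|rd6|wr1
(2) want 1×ALU +2rd +1wr — yes → AL0|MU0|ME1|BR1|rd4|wr0
(3) want 1×ALU +2rd +1wr — FU → AL0|MU0|ME1|BR1|rd4|wr0
(4) want 1×MUL +2rd +1wr — FU → AL0|MU0|ME1|BR1|rd4|wr0
(5) want 1×MUL +2rd +1wr — FU → AL0|MU0|ME1|BR1|rd4|wr0
(6) want 1×MEM +1rd +1wr — WR_PORT → AL0|MU0|ME1|BR1|rd4|wr0
(7) want 1×BR +2rd +0wr — yes → AL0|MU0|ME1|BR0|rd2|wr0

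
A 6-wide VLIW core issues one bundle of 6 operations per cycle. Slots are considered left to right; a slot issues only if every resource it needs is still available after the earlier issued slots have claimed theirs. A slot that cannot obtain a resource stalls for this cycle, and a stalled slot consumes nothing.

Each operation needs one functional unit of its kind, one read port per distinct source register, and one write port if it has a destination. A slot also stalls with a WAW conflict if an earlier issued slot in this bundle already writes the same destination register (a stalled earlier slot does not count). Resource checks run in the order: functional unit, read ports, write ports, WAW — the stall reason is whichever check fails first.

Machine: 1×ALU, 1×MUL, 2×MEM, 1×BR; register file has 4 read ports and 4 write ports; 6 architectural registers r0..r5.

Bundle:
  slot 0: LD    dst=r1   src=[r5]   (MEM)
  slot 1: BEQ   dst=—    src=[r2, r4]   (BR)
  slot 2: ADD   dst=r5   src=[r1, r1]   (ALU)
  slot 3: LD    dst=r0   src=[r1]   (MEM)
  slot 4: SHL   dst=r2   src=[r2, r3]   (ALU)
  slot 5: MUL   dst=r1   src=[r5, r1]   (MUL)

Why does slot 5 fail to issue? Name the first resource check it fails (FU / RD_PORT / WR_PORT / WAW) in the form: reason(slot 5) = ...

reason(slot 5) = RD_PORT

#0 MEM src=r5 dispatched  <A:1 Mu:1 Ld:1 B:1 rd:3 wr:3>
#1 BR src=r2,r4 dispatched  <A:1 Mu:1 Ld:1 B:0 rd:1 wr:3>
#2 ALU src=r1,r1 dispatched  <A:0 Mu:1 Ld:1 B:0 rd:0 wr:2>
#3 MEM src=r1 held:RD_PORT  <A:0 Mu:1 Ld:1 B:0 rd:0 wr:2>
#4 ALU src=r2,r3 held:FU  <A:0 Mu:1 Ld:1 B:0 rd:0 wr:2>
#5 MUL src=r5,r1 held:RD_PORT  <A:0 Mu:1 Ld:1 B:0 rd:0 wr:2>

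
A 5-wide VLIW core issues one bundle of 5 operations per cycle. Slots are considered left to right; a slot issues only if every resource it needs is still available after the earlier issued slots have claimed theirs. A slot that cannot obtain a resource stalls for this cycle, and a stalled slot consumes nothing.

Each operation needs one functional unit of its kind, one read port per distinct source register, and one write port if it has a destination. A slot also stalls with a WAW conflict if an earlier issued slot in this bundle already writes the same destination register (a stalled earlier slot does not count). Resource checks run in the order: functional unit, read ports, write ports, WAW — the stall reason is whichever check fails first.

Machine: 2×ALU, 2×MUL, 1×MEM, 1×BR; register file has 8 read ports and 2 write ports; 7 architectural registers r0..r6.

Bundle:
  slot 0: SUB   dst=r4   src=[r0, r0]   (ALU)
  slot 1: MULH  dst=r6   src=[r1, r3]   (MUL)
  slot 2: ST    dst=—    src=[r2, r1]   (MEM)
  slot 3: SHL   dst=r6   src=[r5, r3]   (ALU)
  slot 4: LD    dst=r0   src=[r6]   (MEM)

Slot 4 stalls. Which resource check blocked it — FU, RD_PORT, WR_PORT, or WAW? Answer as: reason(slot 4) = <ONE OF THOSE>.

slot 0 (ALU): ISSUE — free A1,Mu2,Ld1,B1 rp7 wp1
slot 1 (MUL): ISSUE — free A1,Mu1,Ld1,B1 rp5 wp0
slot 2 (MEM): ISSUE — free A1,Mu1,Ld0,B1 rp3 wp0
slot 3 (ALU): stall WR_PORT — free A1,Mu1,Ld0,B1 rp3 wp0
slot 4 (MEM): stall FU — free A1,Mu1,Ld0,B1 rp3 wp0

reason(slot 4) = FU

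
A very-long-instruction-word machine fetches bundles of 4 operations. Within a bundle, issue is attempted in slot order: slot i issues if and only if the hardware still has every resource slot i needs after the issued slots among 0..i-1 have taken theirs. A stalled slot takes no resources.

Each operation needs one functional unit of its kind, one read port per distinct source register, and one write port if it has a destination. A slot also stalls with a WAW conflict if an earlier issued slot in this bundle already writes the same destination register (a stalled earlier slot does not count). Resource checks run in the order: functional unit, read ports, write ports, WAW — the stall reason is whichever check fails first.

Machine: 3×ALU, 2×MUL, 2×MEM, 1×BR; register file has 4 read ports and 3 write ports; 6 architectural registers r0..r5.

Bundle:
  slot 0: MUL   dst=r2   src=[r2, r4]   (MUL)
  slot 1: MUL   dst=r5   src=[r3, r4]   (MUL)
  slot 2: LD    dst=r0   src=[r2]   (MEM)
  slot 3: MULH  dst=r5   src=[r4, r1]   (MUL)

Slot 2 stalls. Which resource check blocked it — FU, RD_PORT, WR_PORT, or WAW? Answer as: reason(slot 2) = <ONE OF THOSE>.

reason(slot 2) = RD_PORT

slot 0 (MUL): ISSUE — free A3,Mu1,Ld2,B1 rp2 wp2
slot 1 (MUL): ISSUE — free A3,Mu0,Ld2,B1 rp0 wp1
slot 2 (MEM): stall RD_PORT — free A3,Mu0,Ld2,B1 rp0 wp1
slot 3 (MUL): stall FU — free A3,Mu0,Ld2,B1 rp0 wp1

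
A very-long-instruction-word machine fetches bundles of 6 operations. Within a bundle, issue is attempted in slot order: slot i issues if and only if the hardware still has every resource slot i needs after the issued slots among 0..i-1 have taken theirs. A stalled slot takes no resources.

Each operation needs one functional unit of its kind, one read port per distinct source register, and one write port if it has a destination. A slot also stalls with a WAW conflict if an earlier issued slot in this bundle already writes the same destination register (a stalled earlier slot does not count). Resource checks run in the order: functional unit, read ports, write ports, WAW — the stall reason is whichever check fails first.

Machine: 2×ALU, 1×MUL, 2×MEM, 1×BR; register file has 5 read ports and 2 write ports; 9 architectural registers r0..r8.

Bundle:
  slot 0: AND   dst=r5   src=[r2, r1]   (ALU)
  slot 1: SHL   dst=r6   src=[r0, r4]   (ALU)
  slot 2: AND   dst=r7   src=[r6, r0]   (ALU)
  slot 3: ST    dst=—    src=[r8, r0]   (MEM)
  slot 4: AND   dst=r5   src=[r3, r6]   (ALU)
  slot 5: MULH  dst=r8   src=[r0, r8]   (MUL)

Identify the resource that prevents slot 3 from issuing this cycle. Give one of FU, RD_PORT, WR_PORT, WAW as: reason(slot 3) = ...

(0) want 1×ALU +2rd +1wr — yes → AL1|MU1|ME2|BR1|rd3|wr1
(1) want 1×ALU +2rd +1wr — yes → AL0|MU1|ME2|BR1|rd1|wr0
(2) want 1×ALU +2rd +1wr — FU → AL0|MU1|ME2|BR1|rd1|wr0
(3) want 1×MEM +2rd +0wr — RD_PORT → AL0|MU1|ME2|BR1|rd1|wr0
(4) want 1×ALU +2rd +1wr — FU → AL0|MU1|ME2|BR1|rd1|wr0
(5) want 1×MUL +2rd +1wr — RD_PORT → AL0|MU1|ME2|BR1|rd1|wr0

reason(slot 3) = RD_PORT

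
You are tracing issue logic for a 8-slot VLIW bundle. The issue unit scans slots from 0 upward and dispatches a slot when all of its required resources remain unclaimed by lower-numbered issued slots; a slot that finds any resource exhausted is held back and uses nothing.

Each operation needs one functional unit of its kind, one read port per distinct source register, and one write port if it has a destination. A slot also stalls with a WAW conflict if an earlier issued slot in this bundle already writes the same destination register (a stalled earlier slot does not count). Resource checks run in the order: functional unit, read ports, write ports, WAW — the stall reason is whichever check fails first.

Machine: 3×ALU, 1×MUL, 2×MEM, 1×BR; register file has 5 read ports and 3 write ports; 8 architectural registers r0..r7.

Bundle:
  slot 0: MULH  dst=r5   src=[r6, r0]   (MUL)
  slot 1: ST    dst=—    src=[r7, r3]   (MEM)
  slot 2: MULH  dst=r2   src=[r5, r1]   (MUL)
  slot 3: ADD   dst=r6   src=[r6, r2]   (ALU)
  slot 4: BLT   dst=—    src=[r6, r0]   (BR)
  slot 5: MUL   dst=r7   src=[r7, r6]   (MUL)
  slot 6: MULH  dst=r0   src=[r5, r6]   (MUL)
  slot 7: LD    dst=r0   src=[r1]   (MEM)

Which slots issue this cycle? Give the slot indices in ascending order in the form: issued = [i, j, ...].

issued = [0, 1, 7]

[0] MUL needs rd=2 wr=1: ok; after: ALU=3 MUL=0 MEM=2 BR=1, R=3, W=2
[1] MEM needs rd=2 wr=0: ok; after: ALU=3 MUL=0 MEM=1 BR=1, R=1, W=2
[2] MUL needs rd=2 wr=1: FU; after: ALU=3 MUL=0 MEM=1 BR=1, R=1, W=2
[3] ALU needs rd=2 wr=1: RD_PORT; after: ALU=3 MUL=0 MEM=1 BR=1, R=1, W=2
[4] BR needs rd=2 wr=0: RD_PORT; after: ALU=3 MUL=0 MEM=1 BR=1, R=1, W=2
[5] MUL needs rd=2 wr=1: FU; after: ALU=3 MUL=0 MEM=1 BR=1, R=1, W=2
[6] MUL needs rd=2 wr=1: FU; after: ALU=3 MUL=0 MEM=1 BR=1, R=1, W=2
[7] MEM needs rd=1 wr=1: ok; after: ALU=3 MUL=0 MEM=0 BR=1, R=0, W=1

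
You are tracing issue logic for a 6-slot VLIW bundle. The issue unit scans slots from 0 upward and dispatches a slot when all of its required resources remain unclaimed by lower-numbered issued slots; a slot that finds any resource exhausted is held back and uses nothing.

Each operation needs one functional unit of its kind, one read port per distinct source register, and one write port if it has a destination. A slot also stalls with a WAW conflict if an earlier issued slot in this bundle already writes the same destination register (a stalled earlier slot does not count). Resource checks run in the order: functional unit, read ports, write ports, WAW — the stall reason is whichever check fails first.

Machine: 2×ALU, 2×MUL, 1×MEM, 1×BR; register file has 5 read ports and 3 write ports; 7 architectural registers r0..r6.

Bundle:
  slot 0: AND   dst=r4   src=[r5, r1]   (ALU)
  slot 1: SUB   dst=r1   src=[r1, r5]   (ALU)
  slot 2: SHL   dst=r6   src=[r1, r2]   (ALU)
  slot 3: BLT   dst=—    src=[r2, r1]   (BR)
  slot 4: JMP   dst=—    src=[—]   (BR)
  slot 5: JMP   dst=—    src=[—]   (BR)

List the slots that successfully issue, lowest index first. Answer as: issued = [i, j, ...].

issued = [0, 1, 4]

(0) want 1×ALU +2rd +1wr — yes → AL1|MU2|ME1|BR1|rd3|wr2
(1) want 1×ALU +2rd +1wr — yes → AL0|MU2|ME1|BR1|rd1|wr1
(2) want 1×ALU +2rd +1wr — FU → AL0|MU2|ME1|BR1|rd1|wr1
(3) want 1×BR +2rd +0wr — RD_PORT → AL0|MU2|ME1|BR1|rd1|wr1
(4) want 1×BR +0rd +0wr — yes → AL0|MU2|ME1|BR0|rd1|wr1
(5) want 1×BR +0rd +0wr — FU → AL0|MU2|ME1|BR0|rd1|wr1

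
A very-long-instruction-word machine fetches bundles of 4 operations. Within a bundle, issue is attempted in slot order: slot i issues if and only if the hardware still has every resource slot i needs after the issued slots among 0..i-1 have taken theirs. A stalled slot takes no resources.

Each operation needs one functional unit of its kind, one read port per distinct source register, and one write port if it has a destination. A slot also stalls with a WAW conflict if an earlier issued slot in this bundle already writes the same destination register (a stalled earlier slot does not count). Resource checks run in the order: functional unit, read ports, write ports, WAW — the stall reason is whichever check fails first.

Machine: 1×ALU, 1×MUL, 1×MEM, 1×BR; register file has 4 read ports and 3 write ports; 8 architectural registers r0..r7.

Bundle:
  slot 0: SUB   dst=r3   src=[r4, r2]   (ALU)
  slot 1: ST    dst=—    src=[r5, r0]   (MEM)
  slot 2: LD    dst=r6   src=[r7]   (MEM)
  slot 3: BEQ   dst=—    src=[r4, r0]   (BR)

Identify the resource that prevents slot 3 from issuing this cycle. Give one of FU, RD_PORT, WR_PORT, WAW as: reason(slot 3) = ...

reason(slot 3) = RD_PORT

  0. ALU→r3 ⇒ go  {0A/1Mu/1Ld/1B | 2r 2w}
  1. MEM ⇒ go  {0A/1Mu/0Ld/1B | 0r 2w}
  2. MEM→r6 ⇒ no(FU)  {0A/1Mu/0Ld/1B | 0r 2w}
  3. BR ⇒ no(RD_PORT)  {0A/1Mu/0Ld/1B | 0r 2w}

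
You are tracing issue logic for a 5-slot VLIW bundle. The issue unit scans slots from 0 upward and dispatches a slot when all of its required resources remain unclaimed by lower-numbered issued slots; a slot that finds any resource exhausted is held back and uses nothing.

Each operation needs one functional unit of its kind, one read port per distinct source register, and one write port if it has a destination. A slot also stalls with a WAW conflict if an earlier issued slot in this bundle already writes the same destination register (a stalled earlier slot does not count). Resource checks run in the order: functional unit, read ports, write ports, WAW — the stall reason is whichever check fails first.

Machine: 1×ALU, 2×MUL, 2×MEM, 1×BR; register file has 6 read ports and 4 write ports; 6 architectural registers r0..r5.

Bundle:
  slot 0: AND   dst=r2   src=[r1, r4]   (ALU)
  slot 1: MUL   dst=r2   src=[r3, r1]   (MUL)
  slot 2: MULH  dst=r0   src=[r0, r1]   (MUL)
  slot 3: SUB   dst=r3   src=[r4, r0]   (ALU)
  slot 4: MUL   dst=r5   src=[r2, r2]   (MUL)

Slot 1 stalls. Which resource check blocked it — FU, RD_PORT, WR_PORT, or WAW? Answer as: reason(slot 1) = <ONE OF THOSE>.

  0. ALU→r2 ⇒ go  {0A/2Mu/2Ld/1B | 4r 3w}
  1. MUL→r2 ⇒ no(WAW)  {0A/2Mu/2Ld/1B | 4r 3w}
  2. MUL→r0 ⇒ go  {0A/1Mu/2Ld/1B | 2r 2w}
  3. ALU→r3 ⇒ no(FU)  {0A/1Mu/2Ld/1B | 2r 2w}
  4. MUL→r5 ⇒ go  {0A/0Mu/2Ld/1B | 1r 1w}

reason(slot 1) = WAW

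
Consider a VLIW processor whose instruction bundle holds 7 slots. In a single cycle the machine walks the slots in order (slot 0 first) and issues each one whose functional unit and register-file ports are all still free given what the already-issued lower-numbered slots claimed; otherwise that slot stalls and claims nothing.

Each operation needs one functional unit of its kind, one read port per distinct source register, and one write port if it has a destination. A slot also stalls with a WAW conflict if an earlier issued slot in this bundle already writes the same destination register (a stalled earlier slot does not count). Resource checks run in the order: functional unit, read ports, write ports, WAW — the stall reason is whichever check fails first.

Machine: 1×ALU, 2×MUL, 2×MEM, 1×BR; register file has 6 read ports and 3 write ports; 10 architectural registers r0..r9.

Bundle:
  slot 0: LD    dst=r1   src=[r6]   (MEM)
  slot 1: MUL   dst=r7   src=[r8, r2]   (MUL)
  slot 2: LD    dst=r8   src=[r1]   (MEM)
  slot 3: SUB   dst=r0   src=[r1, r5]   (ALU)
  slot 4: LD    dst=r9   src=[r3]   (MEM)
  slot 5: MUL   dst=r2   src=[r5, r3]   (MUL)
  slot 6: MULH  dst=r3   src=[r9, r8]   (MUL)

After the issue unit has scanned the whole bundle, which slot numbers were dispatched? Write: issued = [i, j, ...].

issued = [0, 1, 2]

slot 0 (MEM): ISSUE — free A1,Mu2,Ld1,B1 rp5 wp2
slot 1 (MUL): ISSUE — free A1,Mu1,Ld1,B1 rp3 wp1
slot 2 (MEM): ISSUE — free A1,Mu1,Ld0,B1 rp2 wp0
slot 3 (ALU): stall WR_PORT — free A1,Mu1,Ld0,B1 rp2 wp0
slot 4 (MEM): stall FU — free A1,Mu1,Ld0,B1 rp2 wp0
slot 5 (MUL): stall WR_PORT — free A1,Mu1,Ld0,B1 rp2 wp0
slot 6 (MUL): stall WR_PORT — free A1,Mu1,Ld0,B1 rp2 wp0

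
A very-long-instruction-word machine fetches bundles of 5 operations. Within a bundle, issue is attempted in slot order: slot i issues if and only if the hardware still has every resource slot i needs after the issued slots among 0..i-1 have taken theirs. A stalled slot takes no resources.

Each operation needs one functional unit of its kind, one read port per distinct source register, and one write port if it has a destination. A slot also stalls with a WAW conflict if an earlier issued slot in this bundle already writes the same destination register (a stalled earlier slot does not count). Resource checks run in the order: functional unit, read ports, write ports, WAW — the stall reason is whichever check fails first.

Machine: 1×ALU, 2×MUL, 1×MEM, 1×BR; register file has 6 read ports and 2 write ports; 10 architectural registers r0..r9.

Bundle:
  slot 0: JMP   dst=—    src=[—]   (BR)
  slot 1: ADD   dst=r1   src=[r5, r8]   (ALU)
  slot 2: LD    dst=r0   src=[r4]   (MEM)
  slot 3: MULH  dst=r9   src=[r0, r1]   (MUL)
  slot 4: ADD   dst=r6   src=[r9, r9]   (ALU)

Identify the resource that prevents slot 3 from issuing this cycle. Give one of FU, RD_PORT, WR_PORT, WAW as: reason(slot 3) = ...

[0] BR needs rd=0 wr=0: ok; after: ALU=1 MUL=2 MEM=1 BR=0, R=6, W=2
[1] ALU needs rd=2 wr=1: ok; after: ALU=0 MUL=2 MEM=1 BR=0, R=4, W=1
[2] MEM needs rd=1 wr=1: ok; after: ALU=0 MUL=2 MEM=0 BR=0, R=3, W=0
[3] MUL needs rd=2 wr=1: WR_PORT; after: ALU=0 MUL=2 MEM=0 BR=0, R=3, W=0
[4] ALU needs rd=1 wr=1: FU; after: ALU=0 MUL=2 MEM=0 BR=0, R=3, W=0

reason(slot 3) = WR_PORT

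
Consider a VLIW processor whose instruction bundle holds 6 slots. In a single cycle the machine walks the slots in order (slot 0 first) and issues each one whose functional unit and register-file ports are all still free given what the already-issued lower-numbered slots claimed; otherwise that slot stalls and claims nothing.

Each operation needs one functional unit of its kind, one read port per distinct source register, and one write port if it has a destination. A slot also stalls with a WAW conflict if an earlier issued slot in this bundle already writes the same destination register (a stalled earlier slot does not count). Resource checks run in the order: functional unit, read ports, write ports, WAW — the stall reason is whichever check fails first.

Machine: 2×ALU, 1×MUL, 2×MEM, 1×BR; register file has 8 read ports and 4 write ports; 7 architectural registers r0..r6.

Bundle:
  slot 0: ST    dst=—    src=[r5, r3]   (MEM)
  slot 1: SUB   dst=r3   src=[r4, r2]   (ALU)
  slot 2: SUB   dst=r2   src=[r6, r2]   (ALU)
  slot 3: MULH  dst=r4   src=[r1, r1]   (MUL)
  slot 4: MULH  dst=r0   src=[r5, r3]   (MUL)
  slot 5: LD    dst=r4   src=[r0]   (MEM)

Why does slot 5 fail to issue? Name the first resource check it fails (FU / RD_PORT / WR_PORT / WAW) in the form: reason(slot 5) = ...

  0. MEM ⇒ go  {2A/1Mu/1Ld/1B | 6r 4w}
  1. ALU→r3 ⇒ go  {1A/1Mu/1Ld/1B | 4r 3w}
  2. ALU→r2 ⇒ go  {0A/1Mu/1Ld/1B | 2r 2w}
  3. MUL→r4 ⇒ go  {0A/0Mu/1Ld/1B | 1r 1w}
  4. MUL→r0 ⇒ no(FU)  {0A/0Mu/1Ld/1B | 1r 1w}
  5. MEM→r4 ⇒ no(WAW)  {0A/0Mu/1Ld/1B | 1r 1w}

reason(slot 5) = WAW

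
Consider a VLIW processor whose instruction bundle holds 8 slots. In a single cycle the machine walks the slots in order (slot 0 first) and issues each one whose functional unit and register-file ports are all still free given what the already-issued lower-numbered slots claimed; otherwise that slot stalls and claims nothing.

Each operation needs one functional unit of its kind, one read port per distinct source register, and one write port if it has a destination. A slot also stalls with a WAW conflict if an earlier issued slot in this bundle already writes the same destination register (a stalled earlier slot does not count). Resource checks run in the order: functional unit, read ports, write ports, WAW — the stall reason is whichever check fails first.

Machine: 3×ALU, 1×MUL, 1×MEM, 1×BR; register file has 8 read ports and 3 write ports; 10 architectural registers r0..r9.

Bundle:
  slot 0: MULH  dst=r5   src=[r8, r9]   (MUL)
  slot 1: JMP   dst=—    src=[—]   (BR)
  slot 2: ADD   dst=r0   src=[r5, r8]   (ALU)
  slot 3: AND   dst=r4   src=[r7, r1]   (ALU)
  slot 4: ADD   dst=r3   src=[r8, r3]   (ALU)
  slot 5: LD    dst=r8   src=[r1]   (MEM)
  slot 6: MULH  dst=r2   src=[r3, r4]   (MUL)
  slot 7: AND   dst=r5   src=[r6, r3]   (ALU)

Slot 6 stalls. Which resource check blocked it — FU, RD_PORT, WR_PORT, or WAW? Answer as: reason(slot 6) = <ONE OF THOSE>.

reason(slot 6) = FU

[0] MUL needs rd=2 wr=1: ok; after: ALU=3 MUL=0 MEM=1 BR=1, R=6, W=2
[1] BR needs rd=0 wr=0: ok; after: ALU=3 MUL=0 MEM=1 BR=0, R=6, W=2
[2] ALU needs rd=2 wr=1: ok; after: ALU=2 MUL=0 MEM=1 BR=0, R=4, W=1
[3] ALU needs rd=2 wr=1: ok; after: ALU=1 MUL=0 MEM=1 BR=0, R=2, W=0
[4] ALU needs rd=2 wr=1: WR_PORT; after: ALU=1 MUL=0 MEM=1 BR=0, R=2, W=0
[5] MEM needs rd=1 wr=1: WR_PORT; after: ALU=1 MUL=0 MEM=1 BR=0, R=2, W=0
[6] MUL needs rd=2 wr=1: FU; after: ALU=1 MUL=0 MEM=1 BR=0, R=2, W=0
[7] ALU needs rd=2 wr=1: WR_PORT; after: ALU=1 MUL=0 MEM=1 BR=0, R=2, W=0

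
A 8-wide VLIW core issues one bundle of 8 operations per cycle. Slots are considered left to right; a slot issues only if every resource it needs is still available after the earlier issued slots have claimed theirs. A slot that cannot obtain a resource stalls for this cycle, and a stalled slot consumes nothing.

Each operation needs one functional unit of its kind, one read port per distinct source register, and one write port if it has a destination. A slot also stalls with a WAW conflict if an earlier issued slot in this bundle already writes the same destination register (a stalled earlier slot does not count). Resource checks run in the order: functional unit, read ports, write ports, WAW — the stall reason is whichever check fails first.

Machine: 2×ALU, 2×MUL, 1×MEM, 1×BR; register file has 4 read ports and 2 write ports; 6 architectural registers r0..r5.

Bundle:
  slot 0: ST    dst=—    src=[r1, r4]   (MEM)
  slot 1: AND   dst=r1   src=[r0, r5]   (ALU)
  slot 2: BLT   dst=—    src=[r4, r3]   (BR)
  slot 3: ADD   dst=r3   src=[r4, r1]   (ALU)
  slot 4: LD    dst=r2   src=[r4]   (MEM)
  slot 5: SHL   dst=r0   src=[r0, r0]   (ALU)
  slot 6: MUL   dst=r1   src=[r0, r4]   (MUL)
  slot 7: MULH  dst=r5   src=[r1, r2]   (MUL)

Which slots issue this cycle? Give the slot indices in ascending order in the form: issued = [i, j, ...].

issued = [0, 1]

#0 MEM src=r1,r4 dispatched  <A:2 Mu:2 Ld:0 B:1 rd:2 wr:2>
#1 ALU src=r0,r5 dispatched  <A:1 Mu:2 Ld:0 B:1 rd:0 wr:1>
#2 BR src=r4,r3 held:RD_PORT  <A:1 Mu:2 Ld:0 B:1 rd:0 wr:1>
#3 ALU src=r4,r1 held:RD_PORT  <A:1 Mu:2 Ld:0 B:1 rd:0 wr:1>
#4 MEM src=r4 held:FU  <A:1 Mu:2 Ld:0 B:1 rd:0 wr:1>
#5 ALU src=r0,r0 held:RD_PORT  <A:1 Mu:2 Ld:0 B:1 rd:0 wr:1>
#6 MUL src=r0,r4 held:RD_PORT  <A:1 Mu:2 Ld:0 B:1 rd:0 wr:1>
#7 MUL src=r1,r2 held:RD_PORT  <A:1 Mu:2 Ld:0 B:1 rd:0 wr:1>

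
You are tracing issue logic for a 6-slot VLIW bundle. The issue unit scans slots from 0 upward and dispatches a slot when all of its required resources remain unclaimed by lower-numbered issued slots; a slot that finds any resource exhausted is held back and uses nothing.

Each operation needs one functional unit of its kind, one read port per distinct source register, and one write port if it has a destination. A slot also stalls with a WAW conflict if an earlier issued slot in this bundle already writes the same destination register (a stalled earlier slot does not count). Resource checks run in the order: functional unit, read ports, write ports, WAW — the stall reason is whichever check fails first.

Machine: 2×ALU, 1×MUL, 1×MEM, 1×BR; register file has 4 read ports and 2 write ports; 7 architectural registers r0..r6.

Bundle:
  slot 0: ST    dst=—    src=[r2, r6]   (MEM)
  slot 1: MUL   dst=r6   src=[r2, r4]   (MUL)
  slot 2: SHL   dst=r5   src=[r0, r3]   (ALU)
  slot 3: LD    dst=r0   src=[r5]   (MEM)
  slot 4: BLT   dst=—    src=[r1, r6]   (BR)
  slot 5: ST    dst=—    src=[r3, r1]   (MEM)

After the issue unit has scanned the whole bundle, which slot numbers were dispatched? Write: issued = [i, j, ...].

[0] MEM needs rd=2 wr=0: ok; after: ALU=2 MUL=1 MEM=0 BR=1, R=2, W=2
[1] MUL needs rd=2 wr=1: ok; after: ALU=2 MUL=0 MEM=0 BR=1, R=0, W=1
[2] ALU needs rd=2 wr=1: RD_PORT; after: ALU=2 MUL=0 MEM=0 BR=1, R=0, W=1
[3] MEM needs rd=1 wr=1: FU; after: ALU=2 MUL=0 MEM=0 BR=1, R=0, W=1
[4] BR needs rd=2 wr=0: RD_PORT; after: ALU=2 MUL=0 MEM=0 BR=1, R=0, W=1
[5] MEM needs rd=2 wr=0: FU; after: ALU=2 MUL=0 MEM=0 BR=1, R=0, W=1

issued = [0, 1]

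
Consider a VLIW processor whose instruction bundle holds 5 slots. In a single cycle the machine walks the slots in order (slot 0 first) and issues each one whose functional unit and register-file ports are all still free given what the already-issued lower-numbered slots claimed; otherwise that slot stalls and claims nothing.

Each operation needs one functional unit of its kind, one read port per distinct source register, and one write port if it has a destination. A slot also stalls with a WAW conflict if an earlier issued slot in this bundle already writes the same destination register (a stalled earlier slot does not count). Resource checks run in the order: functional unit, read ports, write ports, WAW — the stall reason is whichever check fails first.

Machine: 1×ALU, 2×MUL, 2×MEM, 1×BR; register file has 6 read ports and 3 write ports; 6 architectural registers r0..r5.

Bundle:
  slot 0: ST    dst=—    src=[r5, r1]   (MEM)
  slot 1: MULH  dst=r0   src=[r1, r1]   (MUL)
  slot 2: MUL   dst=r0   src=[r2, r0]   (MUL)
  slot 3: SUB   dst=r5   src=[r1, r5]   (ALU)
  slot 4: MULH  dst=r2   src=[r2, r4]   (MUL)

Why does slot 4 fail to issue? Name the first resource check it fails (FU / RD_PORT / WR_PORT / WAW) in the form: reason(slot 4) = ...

slot 0 (MEM): ISSUE — free A1,Mu2,Ld1,B1 rp4 wp3
slot 1 (MUL): ISSUE — free A1,Mu1,Ld1,B1 rp3 wp2
slot 2 (MUL): stall WAW — free A1,Mu1,Ld1,B1 rp3 wp2
slot 3 (ALU): ISSUE — free A0,Mu1,Ld1,B1 rp1 wp1
slot 4 (MUL): stall RD_PORT — free A0,Mu1,Ld1,B1 rp1 wp1

reason(slot 4) = RD_PORT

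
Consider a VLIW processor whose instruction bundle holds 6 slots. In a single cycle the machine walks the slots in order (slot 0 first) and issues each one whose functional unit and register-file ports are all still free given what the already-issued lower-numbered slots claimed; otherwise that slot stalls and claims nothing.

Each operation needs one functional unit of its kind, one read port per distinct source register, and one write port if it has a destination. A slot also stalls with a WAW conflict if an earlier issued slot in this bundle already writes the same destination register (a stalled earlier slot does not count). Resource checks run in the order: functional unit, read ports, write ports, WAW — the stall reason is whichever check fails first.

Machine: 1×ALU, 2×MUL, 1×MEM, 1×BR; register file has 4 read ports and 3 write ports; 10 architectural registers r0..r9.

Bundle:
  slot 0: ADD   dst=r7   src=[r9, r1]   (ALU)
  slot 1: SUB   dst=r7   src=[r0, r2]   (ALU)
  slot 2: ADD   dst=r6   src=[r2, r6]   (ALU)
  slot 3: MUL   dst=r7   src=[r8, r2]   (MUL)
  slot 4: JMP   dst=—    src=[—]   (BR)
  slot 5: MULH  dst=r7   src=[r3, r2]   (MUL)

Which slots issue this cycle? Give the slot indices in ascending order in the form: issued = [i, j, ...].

#0 ALU src=r9,r1 dispatched  <A:0 Mu:2 Ld:1 B:1 rd:2 wr:2>
#1 ALU src=r0,r2 held:FU  <A:0 Mu:2 Ld:1 B:1 rd:2 wr:2>
#2 ALU src=r2,r6 held:FU  <A:0 Mu:2 Ld:1 B:1 rd:2 wr:2>
#3 MUL src=r8,r2 held:WAW  <A:0 Mu:2 Ld:1 B:1 rd:2 wr:2>
#4 BR src=- dispatched  <A:0 Mu:2 Ld:1 B:0 rd:2 wr:2>
#5 MUL src=r3,r2 held:WAW  <A:0 Mu:2 Ld:1 B:0 rd:2 wr:2>

issued = [0, 4]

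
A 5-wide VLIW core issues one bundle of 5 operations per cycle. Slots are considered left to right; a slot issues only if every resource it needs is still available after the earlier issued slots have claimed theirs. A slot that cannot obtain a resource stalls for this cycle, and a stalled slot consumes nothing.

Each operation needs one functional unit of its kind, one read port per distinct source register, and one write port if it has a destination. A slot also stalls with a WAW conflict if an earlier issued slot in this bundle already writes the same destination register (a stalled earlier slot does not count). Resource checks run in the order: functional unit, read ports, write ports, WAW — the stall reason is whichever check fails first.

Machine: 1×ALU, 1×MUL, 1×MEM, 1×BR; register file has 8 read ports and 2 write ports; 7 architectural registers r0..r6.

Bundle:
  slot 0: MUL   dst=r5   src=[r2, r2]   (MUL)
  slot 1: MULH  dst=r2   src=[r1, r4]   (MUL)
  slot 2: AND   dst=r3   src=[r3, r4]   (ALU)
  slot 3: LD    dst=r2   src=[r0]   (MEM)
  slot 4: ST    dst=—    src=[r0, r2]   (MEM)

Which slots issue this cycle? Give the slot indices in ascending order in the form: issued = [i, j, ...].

issued = [0, 2, 4]

(0) want 1×MUL +1rd +1wr — yes → AL1|MU0|ME1|BR1|rd7|wr1
(1) want 1×MUL +2rd +1wr — FU → AL1|MU0|ME1|BR1|rd7|wr1
(2) want 1×ALU +2rd +1wr — yes → AL0|MU0|ME1|BR1|rd5|wr0
(3) want 1×MEM +1rd +1wr — WR_PORT → AL0|MU0|ME1|BR1|rd5|wr0
(4) want 1×MEM +2rd +0wr — yes → AL0|MU0|ME0|BR1|rd3|wr0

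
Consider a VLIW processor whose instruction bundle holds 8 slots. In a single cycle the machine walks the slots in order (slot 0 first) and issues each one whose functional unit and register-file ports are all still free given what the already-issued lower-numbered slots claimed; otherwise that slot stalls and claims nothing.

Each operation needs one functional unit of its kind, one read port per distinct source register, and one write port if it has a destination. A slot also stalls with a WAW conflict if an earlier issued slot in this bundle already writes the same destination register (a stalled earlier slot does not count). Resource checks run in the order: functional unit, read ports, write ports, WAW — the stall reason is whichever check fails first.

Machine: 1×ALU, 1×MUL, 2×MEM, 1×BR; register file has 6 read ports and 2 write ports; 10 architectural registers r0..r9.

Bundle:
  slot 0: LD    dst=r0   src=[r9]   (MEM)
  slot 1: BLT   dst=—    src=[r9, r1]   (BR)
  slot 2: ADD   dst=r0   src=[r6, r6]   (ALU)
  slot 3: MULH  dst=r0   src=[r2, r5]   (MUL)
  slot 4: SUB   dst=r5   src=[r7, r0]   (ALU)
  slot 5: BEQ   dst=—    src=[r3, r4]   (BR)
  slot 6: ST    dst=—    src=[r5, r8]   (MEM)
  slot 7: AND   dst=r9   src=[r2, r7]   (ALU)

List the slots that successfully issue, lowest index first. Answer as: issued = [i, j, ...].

issued = [0, 1, 4]

#0 MEM src=r9 dispatched  <A:1 Mu:1 Ld:1 B:1 rd:5 wr:1>
#1 BR src=r9,r1 dispatched  <A:1 Mu:1 Ld:1 B:0 rd:3 wr:1>
#2 ALU src=r6,r6 held:WAW  <A:1 Mu:1 Ld:1 B:0 rd:3 wr:1>
#3 MUL src=r2,r5 held:WAW  <A:1 Mu:1 Ld:1 B:0 rd:3 wr:1>
#4 ALU src=r7,r0 dispatched  <A:0 Mu:1 Ld:1 B:0 rd:1 wr:0>
#5 BR src=r3,r4 held:FU  <A:0 Mu:1 Ld:1 B:0 rd:1 wr:0>
#6 MEM src=r5,r8 held:RD_PORT  <A:0 Mu:1 Ld:1 B:0 rd:1 wr:0>
#7 ALU src=r2,r7 held:FU  <A:0 Mu:1 Ld:1 B:0 rd:1 wr:0>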